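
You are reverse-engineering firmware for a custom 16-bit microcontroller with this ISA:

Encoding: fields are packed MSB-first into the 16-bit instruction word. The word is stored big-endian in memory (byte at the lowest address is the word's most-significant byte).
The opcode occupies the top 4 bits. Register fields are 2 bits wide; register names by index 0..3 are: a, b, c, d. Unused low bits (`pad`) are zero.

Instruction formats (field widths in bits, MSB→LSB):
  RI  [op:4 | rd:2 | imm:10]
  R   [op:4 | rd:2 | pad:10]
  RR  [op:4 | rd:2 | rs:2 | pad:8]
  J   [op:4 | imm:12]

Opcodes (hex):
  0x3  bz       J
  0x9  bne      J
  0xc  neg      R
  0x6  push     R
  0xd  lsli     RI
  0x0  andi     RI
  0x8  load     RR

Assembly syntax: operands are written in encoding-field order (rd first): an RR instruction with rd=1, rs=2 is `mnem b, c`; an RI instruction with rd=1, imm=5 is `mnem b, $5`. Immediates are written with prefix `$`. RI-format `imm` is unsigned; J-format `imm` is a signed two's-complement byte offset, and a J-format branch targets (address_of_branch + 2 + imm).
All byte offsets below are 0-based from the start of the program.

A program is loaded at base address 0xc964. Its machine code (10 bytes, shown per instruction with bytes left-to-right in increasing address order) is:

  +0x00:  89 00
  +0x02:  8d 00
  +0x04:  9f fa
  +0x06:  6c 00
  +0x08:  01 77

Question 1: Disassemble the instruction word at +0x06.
push d

[06] 6c 00 → 0x6c00
  opcode bits[15:12]=0x6: push/R
  [11:10] rd=3 = d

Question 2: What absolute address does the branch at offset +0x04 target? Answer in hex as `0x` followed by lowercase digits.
[04] 9f fa → 0x9ffa
  opcode bits[15:12]=0x9: bne/J
  imm: (w>>0)&0xfff=0xffa (s12→-6) → $-6
  target = base 0xc964 + off 0x04 + 2 + imm -6 = 0xc964

0xc964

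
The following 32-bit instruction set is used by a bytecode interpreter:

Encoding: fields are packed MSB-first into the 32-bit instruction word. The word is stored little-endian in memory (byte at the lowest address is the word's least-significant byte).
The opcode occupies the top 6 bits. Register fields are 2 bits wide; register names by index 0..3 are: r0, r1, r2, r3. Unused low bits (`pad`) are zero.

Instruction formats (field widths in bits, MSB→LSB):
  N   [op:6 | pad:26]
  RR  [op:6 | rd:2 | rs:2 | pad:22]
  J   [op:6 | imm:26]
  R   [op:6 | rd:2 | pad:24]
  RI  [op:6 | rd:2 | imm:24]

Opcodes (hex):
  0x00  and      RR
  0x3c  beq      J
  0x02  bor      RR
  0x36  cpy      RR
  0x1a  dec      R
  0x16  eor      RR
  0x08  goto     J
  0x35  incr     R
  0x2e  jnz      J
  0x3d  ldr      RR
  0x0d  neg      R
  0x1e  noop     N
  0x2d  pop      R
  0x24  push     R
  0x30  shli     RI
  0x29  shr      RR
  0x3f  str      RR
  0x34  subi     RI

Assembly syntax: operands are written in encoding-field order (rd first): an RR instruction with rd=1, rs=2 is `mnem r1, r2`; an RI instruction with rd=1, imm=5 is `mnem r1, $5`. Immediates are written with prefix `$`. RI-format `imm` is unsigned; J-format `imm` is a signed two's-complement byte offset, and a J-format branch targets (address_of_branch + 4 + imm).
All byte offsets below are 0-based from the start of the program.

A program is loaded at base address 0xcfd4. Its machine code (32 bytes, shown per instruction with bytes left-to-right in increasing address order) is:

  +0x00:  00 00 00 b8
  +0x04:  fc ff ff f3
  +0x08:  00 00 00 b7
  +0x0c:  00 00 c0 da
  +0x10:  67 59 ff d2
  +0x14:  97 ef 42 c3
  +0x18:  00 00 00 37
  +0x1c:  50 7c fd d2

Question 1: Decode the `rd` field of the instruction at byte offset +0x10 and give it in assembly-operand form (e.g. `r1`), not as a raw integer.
r2

[10] 67 59 ff d2 → 0xd2ff5967
  opcode bits[31:26]=0x34: subi/RI
  rd@[25:24]=0x2 ⇒ r2
  imm@[23:0]=0xff5967 ⇒ $16734567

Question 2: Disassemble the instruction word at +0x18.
neg r3

[18] 00 00 00 37 → 0x37000000
  op=0x37000000>>26=0xd ⇒ neg (R)
  rd: (w>>24)&0x3=0x3 → r3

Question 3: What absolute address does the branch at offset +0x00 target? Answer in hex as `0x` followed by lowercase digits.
off 0x00: read 00 00 00 b8 as little → 0xb8000000
  top 6b → 0x2e → jnz [J]
  imm@[25:0]=0x0 ⇒ $0
  target = base 0xcfd4 + off 0x00 + 4 + imm 0 = 0xcfd8

0xcfd8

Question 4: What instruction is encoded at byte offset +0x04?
[04] fc ff ff f3 → 0xf3fffffc
  opcode bits[31:26]=0x3c: beq/J
  [25:0] imm=67108860 (s26→-4) = $-4

beq $-4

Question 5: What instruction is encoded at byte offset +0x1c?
subi r2, $16612432

[1c] 50 7c fd d2 → 0xd2fd7c50
  opcode bits[31:26]=0x34: subi/RI
  [25:24] rd=2 = r2
  [23:0] imm=16612432 = $16612432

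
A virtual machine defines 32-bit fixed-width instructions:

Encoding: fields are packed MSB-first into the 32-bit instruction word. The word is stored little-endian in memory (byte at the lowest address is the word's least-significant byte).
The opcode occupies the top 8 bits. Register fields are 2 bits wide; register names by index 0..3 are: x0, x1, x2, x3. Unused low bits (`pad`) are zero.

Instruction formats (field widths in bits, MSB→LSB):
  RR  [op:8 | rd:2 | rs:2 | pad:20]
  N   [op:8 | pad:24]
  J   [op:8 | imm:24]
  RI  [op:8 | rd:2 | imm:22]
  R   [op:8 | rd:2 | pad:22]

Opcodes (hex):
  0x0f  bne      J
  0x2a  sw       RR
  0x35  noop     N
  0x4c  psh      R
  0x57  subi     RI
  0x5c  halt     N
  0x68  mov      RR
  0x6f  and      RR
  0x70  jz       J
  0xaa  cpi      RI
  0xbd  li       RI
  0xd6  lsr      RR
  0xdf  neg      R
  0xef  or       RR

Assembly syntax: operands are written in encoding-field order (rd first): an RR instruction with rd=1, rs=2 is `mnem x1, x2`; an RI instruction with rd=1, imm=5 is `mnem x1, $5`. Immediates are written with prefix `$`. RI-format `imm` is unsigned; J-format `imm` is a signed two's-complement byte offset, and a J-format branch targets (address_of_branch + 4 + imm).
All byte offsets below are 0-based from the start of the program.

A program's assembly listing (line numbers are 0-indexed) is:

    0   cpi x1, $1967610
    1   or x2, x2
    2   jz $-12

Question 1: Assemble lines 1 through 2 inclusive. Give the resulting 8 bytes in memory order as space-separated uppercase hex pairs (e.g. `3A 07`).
00 00 A0 EF F4 FF FF 70

1. or fields op=0xef:8|rd=2:2|rs=2:2|pad=0:20 → word efa00000h → 00 00 a0 ef
2. jz fields op=0x70:8|imm=-12:24 → word 70fffff4h → f4 ff ff 70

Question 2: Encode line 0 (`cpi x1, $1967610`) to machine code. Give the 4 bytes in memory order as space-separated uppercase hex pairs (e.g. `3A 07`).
line 0 (cpi): pack op=0xaa:8|rd=1:2|imm=1967610:22 = 0xaa5e05fa; little→ fa 05 5e aa

FA 05 5E AA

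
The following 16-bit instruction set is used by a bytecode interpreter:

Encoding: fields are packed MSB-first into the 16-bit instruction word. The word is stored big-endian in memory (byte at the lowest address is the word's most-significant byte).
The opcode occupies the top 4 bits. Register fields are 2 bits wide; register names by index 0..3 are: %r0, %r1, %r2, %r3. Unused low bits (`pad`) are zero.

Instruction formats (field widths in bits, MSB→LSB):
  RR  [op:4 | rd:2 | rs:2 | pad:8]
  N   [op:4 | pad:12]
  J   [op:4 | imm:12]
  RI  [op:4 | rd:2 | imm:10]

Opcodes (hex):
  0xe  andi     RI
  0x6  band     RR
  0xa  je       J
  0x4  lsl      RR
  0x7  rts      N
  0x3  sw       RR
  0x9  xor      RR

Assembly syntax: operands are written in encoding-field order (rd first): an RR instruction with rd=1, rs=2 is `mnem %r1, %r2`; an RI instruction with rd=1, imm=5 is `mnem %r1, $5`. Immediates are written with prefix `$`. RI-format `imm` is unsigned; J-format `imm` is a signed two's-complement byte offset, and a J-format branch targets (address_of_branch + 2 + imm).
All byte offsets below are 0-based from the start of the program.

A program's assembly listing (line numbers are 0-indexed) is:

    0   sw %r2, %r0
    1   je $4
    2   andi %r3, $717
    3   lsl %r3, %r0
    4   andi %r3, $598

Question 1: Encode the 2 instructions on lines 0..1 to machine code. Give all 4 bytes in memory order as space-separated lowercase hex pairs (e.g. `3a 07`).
38 00 a0 04

0. sw fields op=0x3:4|rd=2:2|rs=0:2|pad=0:8 → word 3800h → 38 00
1. je fields op=0xa:4|imm=4:12 → word a004h → a0 04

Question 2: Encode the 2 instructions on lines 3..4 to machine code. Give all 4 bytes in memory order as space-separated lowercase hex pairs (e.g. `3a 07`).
line 3 (lsl): pack op=0x4:4|rd=3:2|rs=0:2|pad=0:8 = 0x4c00; big→ 4c 00
line 4 (andi): pack op=0xe:4|rd=3:2|imm=598:10 = 0xee56; big→ ee 56

4c 00 ee 56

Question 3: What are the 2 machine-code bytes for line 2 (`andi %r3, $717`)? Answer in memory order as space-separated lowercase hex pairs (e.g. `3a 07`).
ee cd

L2: andi op=0xe:4|rd=3:2|imm=717:10 ⇒ 0xeecd ⇒ big ee cd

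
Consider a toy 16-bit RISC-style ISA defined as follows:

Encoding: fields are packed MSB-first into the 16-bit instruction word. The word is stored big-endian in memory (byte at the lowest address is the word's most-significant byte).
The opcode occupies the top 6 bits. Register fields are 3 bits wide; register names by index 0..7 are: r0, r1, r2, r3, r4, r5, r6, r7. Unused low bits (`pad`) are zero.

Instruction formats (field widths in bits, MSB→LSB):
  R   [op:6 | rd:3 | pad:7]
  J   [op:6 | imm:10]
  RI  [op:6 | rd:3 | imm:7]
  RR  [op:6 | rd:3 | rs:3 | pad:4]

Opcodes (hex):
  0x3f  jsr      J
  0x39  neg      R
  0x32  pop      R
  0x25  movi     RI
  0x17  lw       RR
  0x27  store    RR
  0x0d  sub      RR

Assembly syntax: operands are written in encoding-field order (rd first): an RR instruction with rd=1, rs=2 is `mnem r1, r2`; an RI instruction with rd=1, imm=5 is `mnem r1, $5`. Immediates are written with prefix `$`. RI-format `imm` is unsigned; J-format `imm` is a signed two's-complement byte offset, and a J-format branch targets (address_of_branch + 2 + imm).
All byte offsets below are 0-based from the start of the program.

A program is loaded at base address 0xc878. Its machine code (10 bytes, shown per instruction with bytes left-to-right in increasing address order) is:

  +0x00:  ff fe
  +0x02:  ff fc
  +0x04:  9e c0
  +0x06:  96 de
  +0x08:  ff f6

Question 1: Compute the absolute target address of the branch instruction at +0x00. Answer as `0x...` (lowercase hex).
0xc878

off 0x00: read ff fe as big → 0xfffe
  op=0xfffe>>10=0x3f ⇒ jsr (J)
  imm: (w>>0)&0x3ff=0x3fe (s10→-2) → $-2
  target = base 0xc878 + off 0x00 + 2 + imm -2 = 0xc878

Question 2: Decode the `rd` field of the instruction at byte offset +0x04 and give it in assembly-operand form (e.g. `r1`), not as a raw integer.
r5

[04] 9e c0 → 0x9ec0
  opcode bits[15:10]=0x27: store/RR
  rd: (w>>7)&0x7=0x5 → r5
  rs: (w>>4)&0x7=0x4 → r4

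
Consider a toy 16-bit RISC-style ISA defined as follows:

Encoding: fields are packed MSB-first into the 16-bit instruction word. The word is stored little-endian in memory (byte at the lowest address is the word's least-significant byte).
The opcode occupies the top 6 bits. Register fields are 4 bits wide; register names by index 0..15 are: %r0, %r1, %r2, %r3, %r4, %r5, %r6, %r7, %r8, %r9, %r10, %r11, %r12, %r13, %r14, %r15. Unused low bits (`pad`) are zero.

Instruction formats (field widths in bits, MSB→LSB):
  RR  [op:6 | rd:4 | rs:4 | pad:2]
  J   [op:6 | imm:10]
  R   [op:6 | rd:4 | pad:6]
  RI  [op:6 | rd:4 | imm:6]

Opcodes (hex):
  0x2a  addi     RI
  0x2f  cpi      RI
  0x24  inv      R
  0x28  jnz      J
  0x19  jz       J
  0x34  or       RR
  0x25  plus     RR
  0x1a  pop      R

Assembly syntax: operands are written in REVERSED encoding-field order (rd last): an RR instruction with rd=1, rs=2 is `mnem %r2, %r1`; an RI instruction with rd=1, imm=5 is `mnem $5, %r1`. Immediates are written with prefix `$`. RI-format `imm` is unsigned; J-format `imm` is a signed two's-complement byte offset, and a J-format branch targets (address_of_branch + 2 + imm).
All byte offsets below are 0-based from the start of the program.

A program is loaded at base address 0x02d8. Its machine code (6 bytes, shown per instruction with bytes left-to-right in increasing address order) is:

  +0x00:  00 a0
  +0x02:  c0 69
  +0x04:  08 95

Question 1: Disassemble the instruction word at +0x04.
plus %r2, %r4

off 0x04: read 08 95 as little → 0x9508
  op=0x9508>>10=0x25 ⇒ plus (RR)
  rd@[9:6]=0x4 ⇒ %r4
  rs@[5:2]=0x2 ⇒ %r2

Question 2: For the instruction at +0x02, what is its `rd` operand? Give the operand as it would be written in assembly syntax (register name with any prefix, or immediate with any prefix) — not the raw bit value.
off 0x02: read c0 69 as little → 0x69c0
  top 6b → 0x1a → pop [R]
  [9:6] rd=7 = %r7

%r7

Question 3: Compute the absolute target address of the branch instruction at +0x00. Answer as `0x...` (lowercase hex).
@+00  little-endian(00 a0) = 0xa000
  opcode bits[15:10]=0x28: jnz/J
  [9:0] imm=0 = $0
  target = base 0x02d8 + off 0x00 + 2 + imm 0 = 0x02da

0x02da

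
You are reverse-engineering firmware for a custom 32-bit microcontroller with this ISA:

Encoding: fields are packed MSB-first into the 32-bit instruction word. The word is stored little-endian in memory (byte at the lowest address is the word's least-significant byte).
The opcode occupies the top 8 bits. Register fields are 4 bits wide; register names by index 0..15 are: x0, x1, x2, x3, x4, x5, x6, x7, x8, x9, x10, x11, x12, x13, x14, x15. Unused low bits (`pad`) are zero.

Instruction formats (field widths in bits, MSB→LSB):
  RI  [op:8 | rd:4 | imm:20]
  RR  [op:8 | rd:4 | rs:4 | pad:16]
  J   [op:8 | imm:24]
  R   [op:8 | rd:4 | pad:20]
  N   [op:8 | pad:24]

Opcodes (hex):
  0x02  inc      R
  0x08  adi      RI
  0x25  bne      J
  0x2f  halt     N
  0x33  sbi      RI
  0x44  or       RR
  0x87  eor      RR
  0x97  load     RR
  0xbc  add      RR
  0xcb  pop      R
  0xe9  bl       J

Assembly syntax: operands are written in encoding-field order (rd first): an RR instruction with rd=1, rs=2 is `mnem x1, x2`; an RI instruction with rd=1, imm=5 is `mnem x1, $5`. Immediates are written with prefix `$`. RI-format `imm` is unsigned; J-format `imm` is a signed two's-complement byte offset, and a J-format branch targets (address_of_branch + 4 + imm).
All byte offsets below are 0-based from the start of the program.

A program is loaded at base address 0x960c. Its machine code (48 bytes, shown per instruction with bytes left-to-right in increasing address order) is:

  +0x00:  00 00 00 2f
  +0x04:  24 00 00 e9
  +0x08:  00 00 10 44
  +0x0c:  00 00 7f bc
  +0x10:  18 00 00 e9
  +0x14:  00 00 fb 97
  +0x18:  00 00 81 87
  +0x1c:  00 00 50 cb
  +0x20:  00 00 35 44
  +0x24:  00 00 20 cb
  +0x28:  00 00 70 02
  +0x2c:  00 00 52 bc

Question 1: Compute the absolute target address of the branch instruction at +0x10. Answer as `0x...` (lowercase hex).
[10] 18 00 00 e9 → 0xe9000018
  op=0xe9000018>>24=0xe9 ⇒ bl (J)
  [23:0] imm=24 = $24
  target = base 0x960c + off 0x10 + 4 + imm 24 = 0x9638

0x9638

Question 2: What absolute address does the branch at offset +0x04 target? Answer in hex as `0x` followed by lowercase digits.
0x9638

@+04  little-endian(24 00 00 e9) = 0xe9000024
  opcode bits[31:24]=0xe9: bl/J
  [23:0] imm=36 = $36
  target = base 0x960c + off 0x04 + 4 + imm 36 = 0x9638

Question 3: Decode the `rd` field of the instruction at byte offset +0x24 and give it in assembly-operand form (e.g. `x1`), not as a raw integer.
x2

off 0x24: read 00 00 20 cb as little → 0xcb200000
  op=0xcb200000>>24=0xcb ⇒ pop (R)
  rd@[23:20]=0x2 ⇒ x2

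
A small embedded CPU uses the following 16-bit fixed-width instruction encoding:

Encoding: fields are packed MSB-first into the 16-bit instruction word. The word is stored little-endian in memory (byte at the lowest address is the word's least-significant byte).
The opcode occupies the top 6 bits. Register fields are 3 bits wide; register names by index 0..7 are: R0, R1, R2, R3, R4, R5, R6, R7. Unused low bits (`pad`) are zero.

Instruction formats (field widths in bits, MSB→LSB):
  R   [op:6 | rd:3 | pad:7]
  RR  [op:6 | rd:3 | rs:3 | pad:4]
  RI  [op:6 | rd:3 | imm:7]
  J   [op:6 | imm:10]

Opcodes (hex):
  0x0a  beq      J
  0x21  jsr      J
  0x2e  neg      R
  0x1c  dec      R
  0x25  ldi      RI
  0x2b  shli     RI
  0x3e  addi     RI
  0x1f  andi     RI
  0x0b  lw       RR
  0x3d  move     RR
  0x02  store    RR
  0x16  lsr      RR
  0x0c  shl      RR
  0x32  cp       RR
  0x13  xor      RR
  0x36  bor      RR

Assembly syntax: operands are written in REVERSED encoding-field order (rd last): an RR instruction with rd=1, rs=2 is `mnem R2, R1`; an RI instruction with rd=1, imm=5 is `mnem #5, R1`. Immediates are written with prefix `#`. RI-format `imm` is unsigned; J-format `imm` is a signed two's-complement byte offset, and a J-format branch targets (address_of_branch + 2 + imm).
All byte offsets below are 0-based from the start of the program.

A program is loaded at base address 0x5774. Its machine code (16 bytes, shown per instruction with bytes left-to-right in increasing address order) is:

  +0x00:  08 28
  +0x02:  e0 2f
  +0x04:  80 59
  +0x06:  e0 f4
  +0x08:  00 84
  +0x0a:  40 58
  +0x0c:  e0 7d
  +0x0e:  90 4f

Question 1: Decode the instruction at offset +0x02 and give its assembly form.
lw R6, R7

off 0x02: read e0 2f as little → 0x2fe0
  top 6b → 0xb → lw [RR]
  [9:7] rd=7 = R7
  [6:4] rs=6 = R6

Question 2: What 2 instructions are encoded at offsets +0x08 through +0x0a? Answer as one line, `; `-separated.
+0x08: 00 84 ⇒ word 0x8400 (little)
  opcode bits[15:10]=0x21: jsr/J
  imm: (w>>0)&0x3ff=0x0 → #0
+0x0a: 40 58 ⇒ word 0x5840 (little)
  opcode bits[15:10]=0x16: lsr/RR
  rd: (w>>7)&0x7=0x0 → R0
  rs: (w>>4)&0x7=0x4 → R4

jsr #0; lsr R4, R0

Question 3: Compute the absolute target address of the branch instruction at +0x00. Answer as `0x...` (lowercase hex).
@+00  little-endian(08 28) = 0x2808
  opcode bits[15:10]=0xa: beq/J
  imm@[9:0]=0x8 ⇒ #8
  target = base 0x5774 + off 0x00 + 2 + imm 8 = 0x577e

0x577e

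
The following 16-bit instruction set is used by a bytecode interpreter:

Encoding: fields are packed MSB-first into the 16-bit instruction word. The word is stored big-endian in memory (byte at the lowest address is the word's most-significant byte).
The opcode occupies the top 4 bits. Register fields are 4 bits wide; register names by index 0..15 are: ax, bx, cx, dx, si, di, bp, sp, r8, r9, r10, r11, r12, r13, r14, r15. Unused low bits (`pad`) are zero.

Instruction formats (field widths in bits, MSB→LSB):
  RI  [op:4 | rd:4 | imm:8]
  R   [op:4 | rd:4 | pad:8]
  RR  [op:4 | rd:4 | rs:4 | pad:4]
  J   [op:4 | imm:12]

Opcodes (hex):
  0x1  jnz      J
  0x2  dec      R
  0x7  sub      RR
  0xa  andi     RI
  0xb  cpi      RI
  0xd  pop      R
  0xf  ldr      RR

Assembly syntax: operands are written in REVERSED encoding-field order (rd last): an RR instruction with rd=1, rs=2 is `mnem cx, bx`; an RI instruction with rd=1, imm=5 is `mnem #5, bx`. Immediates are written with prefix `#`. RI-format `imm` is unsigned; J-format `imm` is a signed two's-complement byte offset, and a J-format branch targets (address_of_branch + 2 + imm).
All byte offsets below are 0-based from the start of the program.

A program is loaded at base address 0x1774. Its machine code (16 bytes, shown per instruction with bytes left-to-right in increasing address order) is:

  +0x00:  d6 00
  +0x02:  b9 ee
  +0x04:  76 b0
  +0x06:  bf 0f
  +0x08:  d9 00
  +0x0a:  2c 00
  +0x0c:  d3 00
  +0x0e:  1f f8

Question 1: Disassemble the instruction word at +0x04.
off 0x04: read 76 b0 as big → 0x76b0
  top 4b → 0x7 → sub [RR]
  rd: (w>>8)&0xf=0x6 → bp
  rs: (w>>4)&0xf=0xb → r11

sub r11, bp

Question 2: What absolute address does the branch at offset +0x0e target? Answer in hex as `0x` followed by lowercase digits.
0x177c

+0x0e: 1f f8 ⇒ word 0x1ff8 (big)
  top 4b → 0x1 → jnz [J]
  [11:0] imm=4088 (s12→-8) = #-8
  target = base 0x1774 + off 0x0e + 2 + imm -8 = 0x177c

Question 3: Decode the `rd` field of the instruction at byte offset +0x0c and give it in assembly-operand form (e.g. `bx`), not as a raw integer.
[0c] d3 00 → 0xd300
  op=0xd300>>12=0xd ⇒ pop (R)
  [11:8] rd=3 = dx

dx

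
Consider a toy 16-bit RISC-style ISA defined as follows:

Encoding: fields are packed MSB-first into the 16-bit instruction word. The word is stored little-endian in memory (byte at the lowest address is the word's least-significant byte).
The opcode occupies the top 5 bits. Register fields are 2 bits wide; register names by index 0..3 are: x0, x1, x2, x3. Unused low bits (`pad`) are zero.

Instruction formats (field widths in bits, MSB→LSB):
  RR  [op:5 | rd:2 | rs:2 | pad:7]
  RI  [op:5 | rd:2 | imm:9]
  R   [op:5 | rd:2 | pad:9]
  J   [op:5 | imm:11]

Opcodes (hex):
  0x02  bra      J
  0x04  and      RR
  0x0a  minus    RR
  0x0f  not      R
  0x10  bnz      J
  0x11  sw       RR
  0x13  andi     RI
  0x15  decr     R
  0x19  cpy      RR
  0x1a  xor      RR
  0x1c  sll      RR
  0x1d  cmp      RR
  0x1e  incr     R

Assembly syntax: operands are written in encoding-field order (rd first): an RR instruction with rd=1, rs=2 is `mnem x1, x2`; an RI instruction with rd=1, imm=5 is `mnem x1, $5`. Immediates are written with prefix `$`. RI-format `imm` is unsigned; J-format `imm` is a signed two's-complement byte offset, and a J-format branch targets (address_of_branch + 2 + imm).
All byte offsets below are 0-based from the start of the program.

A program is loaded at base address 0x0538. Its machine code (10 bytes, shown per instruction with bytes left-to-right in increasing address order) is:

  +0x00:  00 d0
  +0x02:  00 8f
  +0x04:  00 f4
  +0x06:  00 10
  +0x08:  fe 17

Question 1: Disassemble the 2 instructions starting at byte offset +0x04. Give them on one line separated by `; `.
+0x04: 00 f4 ⇒ word 0xf400 (little)
  opcode bits[15:11]=0x1e: incr/R
  [10:9] rd=2 = x2
+0x06: 00 10 ⇒ word 0x1000 (little)
  opcode bits[15:11]=0x2: bra/J
  [10:0] imm=0 = $0

incr x2; bra $0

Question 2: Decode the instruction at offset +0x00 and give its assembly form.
xor x0, x0

@+00  little-endian(00 d0) = 0xd000
  top 5b → 0x1a → xor [RR]
  [10:9] rd=0 = x0
  [8:7] rs=0 = x0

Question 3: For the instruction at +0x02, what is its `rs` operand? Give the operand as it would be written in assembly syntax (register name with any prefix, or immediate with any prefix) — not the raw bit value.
@+02  little-endian(00 8f) = 0x8f00
  op=0x8f00>>11=0x11 ⇒ sw (RR)
  [10:9] rd=3 = x3
  [8:7] rs=2 = x2

x2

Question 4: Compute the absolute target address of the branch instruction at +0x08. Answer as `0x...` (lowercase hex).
0x0540

+0x08: fe 17 ⇒ word 0x17fe (little)
  top 5b → 0x2 → bra [J]
  imm: (w>>0)&0x7ff=0x7fe (s11→-2) → $-2
  target = base 0x0538 + off 0x08 + 2 + imm -2 = 0x0540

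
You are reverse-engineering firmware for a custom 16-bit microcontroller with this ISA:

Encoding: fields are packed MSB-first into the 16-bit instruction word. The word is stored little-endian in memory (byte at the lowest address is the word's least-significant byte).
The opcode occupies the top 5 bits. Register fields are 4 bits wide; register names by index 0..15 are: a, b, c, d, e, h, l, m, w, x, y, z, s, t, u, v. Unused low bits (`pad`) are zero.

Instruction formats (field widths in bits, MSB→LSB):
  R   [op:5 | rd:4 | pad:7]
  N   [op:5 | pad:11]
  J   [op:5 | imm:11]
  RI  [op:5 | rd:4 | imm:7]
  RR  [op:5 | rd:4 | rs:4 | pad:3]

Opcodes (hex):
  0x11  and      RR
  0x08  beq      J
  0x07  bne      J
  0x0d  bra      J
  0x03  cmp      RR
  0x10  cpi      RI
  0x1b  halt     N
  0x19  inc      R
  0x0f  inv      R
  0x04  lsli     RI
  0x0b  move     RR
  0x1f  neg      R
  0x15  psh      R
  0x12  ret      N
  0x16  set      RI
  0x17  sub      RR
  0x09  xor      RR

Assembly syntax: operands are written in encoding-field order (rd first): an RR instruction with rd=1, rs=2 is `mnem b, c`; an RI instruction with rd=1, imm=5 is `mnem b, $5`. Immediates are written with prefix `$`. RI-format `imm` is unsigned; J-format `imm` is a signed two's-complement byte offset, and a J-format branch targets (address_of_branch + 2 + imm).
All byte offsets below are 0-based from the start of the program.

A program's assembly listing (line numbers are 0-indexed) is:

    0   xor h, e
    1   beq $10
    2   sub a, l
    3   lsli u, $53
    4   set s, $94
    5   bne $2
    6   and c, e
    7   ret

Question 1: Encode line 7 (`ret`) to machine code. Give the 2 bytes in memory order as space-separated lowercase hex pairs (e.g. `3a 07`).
L7: ret op=0x12:5|pad=0:11 ⇒ 0x9000 ⇒ little 00 90

00 90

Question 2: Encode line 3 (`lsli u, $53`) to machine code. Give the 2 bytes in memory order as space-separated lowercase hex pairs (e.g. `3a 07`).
35 27

L3: lsli op=0x4:5|rd=14:4|imm=53:7 ⇒ 0x2735 ⇒ little 35 27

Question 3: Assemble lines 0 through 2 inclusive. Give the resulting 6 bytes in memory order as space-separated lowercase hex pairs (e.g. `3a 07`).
0. xor fields op=0x9:5|rd=5:4|rs=4:4|pad=0:3 → word 4aa0h → a0 4a
1. beq fields op=0x8:5|imm=10:11 → word 400ah → 0a 40
2. sub fields op=0x17:5|rd=0:4|rs=6:4|pad=0:3 → word b830h → 30 b8

a0 4a 0a 40 30 b8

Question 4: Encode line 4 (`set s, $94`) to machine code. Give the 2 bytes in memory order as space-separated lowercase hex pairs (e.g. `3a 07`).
L4: set op=0x16:5|rd=12:4|imm=94:7 ⇒ 0xb65e ⇒ little 5e b6

5e b6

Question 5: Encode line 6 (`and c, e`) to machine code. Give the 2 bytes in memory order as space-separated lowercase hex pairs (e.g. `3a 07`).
L6: and op=0x11:5|rd=2:4|rs=4:4|pad=0:3 ⇒ 0x8920 ⇒ little 20 89

20 89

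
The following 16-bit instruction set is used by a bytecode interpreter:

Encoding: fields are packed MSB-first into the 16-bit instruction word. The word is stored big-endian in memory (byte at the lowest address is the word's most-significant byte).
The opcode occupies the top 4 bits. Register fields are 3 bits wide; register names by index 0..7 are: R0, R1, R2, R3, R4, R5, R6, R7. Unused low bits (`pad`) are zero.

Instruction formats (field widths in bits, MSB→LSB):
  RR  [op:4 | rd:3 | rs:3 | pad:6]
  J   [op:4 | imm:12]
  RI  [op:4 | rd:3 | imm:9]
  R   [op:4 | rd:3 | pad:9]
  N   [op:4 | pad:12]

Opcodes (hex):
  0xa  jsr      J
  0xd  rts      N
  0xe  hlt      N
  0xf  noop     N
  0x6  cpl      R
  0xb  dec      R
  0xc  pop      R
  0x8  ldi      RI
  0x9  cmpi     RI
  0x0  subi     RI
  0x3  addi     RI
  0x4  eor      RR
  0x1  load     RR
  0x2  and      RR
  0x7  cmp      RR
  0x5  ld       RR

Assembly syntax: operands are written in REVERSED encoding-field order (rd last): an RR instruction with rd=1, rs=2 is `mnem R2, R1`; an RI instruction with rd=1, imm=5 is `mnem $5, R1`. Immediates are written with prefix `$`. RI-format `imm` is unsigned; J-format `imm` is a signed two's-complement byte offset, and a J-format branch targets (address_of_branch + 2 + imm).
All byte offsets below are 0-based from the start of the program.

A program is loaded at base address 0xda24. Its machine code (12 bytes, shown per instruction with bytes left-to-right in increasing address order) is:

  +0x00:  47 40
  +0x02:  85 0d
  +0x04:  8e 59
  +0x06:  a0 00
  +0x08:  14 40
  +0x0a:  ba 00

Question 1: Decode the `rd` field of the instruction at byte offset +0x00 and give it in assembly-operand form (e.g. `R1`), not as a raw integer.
[00] 47 40 → 0x4740
  opcode bits[15:12]=0x4: eor/RR
  rd: (w>>9)&0x7=0x3 → R3
  rs: (w>>6)&0x7=0x5 → R5

R3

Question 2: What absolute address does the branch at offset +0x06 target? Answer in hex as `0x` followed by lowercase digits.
0xda2c

+0x06: a0 00 ⇒ word 0xa000 (big)
  op=0xa000>>12=0xa ⇒ jsr (J)
  imm@[11:0]=0x0 ⇒ $0
  target = base 0xda24 + off 0x06 + 2 + imm 0 = 0xda2c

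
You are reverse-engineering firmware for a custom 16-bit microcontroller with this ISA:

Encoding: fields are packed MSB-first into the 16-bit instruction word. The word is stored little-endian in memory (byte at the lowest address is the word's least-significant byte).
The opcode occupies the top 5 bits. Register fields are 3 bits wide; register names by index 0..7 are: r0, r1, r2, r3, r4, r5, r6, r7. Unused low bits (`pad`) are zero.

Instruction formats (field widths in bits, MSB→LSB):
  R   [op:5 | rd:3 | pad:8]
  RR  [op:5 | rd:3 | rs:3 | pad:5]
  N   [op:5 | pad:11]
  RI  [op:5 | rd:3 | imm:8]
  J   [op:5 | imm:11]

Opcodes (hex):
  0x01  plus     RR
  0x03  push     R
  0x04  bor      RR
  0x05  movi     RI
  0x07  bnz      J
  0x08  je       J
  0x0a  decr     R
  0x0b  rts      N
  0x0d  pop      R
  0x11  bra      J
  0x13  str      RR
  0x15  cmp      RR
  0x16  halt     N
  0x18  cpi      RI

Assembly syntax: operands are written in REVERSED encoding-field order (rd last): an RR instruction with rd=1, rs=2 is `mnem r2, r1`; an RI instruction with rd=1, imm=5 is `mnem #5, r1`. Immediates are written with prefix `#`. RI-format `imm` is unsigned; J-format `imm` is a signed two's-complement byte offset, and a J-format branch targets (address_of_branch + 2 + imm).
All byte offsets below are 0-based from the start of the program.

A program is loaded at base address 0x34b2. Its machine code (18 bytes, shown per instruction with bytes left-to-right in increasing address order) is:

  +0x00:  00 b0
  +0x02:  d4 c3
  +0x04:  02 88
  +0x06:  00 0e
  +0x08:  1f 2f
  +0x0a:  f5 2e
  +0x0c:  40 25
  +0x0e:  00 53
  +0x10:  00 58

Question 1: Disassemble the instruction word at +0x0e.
[0e] 00 53 → 0x5300
  op=0x5300>>11=0xa ⇒ decr (R)
  [10:8] rd=3 = r3

decr r3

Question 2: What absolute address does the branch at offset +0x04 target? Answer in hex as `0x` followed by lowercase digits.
0x34ba

off 0x04: read 02 88 as little → 0x8802
  opcode bits[15:11]=0x11: bra/J
  imm: (w>>0)&0x7ff=0x2 → #2
  target = base 0x34b2 + off 0x04 + 2 + imm 2 = 0x34ba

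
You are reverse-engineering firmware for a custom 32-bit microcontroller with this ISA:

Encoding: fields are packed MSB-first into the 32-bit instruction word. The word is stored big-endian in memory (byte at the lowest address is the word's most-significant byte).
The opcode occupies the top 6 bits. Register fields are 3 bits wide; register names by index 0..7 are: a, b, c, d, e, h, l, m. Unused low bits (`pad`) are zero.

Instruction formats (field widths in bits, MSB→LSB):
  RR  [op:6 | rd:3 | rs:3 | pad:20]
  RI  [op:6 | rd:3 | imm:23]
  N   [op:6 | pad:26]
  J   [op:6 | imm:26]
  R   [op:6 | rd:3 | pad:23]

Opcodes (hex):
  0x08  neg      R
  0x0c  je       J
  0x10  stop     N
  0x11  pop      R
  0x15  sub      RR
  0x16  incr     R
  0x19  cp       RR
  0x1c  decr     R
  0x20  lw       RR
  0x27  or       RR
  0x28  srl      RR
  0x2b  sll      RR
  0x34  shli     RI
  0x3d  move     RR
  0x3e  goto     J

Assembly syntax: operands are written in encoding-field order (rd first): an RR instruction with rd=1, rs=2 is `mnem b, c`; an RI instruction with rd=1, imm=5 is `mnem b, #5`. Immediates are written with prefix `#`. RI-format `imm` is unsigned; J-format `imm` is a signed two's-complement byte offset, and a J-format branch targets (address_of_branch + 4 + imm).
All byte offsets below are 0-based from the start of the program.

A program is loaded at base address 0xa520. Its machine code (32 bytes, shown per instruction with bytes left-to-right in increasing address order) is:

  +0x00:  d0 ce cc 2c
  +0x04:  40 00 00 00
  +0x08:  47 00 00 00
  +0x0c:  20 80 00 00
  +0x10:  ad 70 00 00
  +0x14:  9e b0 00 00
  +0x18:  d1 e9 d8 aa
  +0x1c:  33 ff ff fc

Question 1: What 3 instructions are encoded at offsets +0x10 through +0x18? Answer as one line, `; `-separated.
+0x10: ad 70 00 00 ⇒ word 0xad700000 (big)
  top 6b → 0x2b → sll [RR]
  [25:23] rd=2 = c
  [22:20] rs=7 = m
+0x14: 9e b0 00 00 ⇒ word 0x9eb00000 (big)
  top 6b → 0x27 → or [RR]
  [25:23] rd=5 = h
  [22:20] rs=3 = d
+0x18: d1 e9 d8 aa ⇒ word 0xd1e9d8aa (big)
  top 6b → 0x34 → shli [RI]
  [25:23] rd=3 = d
  [22:0] imm=6936746 = #6936746

sll c, m; or h, d; shli d, #6936746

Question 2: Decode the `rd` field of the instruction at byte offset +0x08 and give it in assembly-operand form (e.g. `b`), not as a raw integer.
l

@+08  big-endian(47 00 00 00) = 0x47000000
  op=0x47000000>>26=0x11 ⇒ pop (R)
  [25:23] rd=6 = l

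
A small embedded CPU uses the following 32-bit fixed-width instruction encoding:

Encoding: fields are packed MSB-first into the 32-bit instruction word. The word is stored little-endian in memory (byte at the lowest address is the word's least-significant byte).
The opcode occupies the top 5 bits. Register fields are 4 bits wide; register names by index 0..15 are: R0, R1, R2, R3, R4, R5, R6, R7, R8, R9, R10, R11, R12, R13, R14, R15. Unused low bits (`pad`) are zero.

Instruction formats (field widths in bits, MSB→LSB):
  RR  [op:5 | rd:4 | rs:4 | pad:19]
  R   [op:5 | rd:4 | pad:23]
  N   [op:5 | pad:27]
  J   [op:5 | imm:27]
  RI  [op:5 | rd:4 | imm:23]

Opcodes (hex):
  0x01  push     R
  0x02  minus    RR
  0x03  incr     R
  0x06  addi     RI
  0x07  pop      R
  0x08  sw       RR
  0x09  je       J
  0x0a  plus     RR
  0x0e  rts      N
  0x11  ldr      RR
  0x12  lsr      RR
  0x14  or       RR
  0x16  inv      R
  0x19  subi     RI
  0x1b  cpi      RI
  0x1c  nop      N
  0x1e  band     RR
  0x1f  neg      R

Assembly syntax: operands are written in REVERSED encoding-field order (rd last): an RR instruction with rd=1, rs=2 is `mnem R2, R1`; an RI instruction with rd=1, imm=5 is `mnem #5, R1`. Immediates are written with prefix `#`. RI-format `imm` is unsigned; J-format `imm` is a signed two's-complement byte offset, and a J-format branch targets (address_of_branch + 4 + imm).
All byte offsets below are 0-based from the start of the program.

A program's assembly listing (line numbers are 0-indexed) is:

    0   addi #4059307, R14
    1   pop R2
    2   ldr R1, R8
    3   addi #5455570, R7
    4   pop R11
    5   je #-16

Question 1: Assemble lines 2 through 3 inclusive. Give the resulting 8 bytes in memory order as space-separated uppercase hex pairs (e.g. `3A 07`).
00 00 08 8C D2 3E D3 33

line 2 (ldr): pack op=0x11:5|rd=8:4|rs=1:4|pad=0:19 = 0x8c080000; little→ 00 00 08 8c
line 3 (addi): pack op=0x6:5|rd=7:4|imm=5455570:23 = 0x33d33ed2; little→ d2 3e d3 33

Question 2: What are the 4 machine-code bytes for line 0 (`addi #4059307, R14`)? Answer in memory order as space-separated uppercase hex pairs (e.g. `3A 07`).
AB F0 3D 37

L0: addi op=0x6:5|rd=14:4|imm=4059307:23 ⇒ 0x373df0ab ⇒ little ab f0 3d 37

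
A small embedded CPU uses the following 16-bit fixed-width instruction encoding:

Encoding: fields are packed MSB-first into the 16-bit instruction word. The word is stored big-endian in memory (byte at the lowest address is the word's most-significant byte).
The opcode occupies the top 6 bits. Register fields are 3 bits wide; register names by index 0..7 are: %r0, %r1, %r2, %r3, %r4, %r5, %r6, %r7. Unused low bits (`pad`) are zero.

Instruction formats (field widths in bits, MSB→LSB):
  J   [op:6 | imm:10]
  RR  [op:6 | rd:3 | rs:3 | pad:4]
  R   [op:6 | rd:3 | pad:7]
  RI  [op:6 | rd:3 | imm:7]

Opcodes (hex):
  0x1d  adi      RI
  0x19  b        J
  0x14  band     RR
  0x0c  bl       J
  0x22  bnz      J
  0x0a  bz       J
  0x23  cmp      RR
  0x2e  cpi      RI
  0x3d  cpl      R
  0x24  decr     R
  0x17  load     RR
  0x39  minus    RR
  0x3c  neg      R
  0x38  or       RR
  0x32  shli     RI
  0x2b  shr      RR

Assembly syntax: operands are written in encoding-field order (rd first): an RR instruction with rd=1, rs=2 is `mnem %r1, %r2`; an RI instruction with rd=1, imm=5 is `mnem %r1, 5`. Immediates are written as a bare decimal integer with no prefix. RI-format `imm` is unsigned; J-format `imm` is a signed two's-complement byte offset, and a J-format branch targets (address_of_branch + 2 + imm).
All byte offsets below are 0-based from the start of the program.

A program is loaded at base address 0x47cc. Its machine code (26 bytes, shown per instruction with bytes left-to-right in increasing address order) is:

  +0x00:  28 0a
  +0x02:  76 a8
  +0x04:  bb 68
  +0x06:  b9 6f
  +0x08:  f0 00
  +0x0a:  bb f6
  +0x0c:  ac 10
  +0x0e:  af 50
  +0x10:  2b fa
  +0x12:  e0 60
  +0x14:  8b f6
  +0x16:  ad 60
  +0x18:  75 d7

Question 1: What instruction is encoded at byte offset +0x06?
cpi %r2, 111

off 0x06: read b9 6f as big → 0xb96f
  op=0xb96f>>10=0x2e ⇒ cpi (RI)
  rd@[9:7]=0x2 ⇒ %r2
  imm@[6:0]=0x6f ⇒ 111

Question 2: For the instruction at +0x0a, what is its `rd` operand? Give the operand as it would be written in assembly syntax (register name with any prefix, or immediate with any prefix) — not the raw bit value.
@+0a  big-endian(bb f6) = 0xbbf6
  op=0xbbf6>>10=0x2e ⇒ cpi (RI)
  rd: (w>>7)&0x7=0x7 → %r7
  imm: (w>>0)&0x7f=0x76 → 118

%r7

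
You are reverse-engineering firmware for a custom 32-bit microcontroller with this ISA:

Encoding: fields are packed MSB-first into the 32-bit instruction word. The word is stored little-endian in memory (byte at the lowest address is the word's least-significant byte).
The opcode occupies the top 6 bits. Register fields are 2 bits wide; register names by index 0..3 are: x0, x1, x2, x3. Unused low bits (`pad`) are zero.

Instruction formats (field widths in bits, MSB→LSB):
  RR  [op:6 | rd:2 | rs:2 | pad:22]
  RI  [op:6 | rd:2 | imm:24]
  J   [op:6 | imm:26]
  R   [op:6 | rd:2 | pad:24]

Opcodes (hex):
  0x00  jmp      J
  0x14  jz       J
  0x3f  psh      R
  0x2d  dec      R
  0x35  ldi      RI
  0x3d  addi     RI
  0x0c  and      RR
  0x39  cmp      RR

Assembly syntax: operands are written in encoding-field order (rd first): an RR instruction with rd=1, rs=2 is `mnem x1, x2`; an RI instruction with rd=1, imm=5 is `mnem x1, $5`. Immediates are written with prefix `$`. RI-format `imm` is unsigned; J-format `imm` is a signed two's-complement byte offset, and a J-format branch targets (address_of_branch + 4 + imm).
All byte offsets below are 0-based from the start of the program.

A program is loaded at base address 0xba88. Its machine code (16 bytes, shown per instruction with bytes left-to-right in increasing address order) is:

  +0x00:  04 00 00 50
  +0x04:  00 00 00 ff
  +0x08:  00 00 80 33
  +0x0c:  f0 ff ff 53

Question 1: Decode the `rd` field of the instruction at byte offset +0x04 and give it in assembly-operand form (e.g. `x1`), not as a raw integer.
+0x04: 00 00 00 ff ⇒ word 0xff000000 (little)
  top 6b → 0x3f → psh [R]
  rd@[25:24]=0x3 ⇒ x3

x3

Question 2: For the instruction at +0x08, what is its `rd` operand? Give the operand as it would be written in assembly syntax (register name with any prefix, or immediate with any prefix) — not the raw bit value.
x3

@+08  little-endian(00 00 80 33) = 0x33800000
  top 6b → 0xc → and [RR]
  rd: (w>>24)&0x3=0x3 → x3
  rs: (w>>22)&0x3=0x2 → x2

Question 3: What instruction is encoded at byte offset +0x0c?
off 0x0c: read f0 ff ff 53 as little → 0x53fffff0
  op=0x53fffff0>>26=0x14 ⇒ jz (J)
  [25:0] imm=67108848 (s26→-16) = $-16

jz $-16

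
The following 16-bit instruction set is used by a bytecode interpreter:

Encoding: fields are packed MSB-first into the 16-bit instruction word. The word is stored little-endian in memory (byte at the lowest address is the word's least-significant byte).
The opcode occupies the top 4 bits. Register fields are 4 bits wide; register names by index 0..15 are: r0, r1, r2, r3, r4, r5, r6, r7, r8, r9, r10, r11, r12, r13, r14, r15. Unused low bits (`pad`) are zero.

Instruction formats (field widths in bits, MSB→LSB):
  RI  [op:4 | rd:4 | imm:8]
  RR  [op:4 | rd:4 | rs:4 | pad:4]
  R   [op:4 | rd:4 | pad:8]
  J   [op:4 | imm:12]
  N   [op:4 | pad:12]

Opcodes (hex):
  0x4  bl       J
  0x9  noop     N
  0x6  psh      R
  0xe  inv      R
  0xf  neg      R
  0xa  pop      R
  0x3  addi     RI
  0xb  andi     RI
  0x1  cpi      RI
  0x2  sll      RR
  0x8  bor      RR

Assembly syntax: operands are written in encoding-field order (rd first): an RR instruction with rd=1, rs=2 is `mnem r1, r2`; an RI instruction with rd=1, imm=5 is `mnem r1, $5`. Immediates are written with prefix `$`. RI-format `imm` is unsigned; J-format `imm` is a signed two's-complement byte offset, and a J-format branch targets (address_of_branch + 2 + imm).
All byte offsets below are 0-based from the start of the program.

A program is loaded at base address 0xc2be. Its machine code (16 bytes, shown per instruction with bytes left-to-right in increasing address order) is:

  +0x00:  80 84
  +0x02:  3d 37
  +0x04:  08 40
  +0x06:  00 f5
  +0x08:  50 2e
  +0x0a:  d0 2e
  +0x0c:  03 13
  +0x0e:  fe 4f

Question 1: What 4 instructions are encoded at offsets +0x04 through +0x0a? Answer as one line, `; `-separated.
bl $8; neg r5; sll r14, r5; sll r14, r13

off 0x04: read 08 40 as little → 0x4008
  op=0x4008>>12=0x4 ⇒ bl (J)
  imm@[11:0]=0x8 ⇒ $8
off 0x06: read 00 f5 as little → 0xf500
  op=0xf500>>12=0xf ⇒ neg (R)
  rd@[11:8]=0x5 ⇒ r5
off 0x08: read 50 2e as little → 0x2e50
  op=0x2e50>>12=0x2 ⇒ sll (RR)
  rd@[11:8]=0xe ⇒ r14
  rs@[7:4]=0x5 ⇒ r5
off 0x0a: read d0 2e as little → 0x2ed0
  op=0x2ed0>>12=0x2 ⇒ sll (RR)
  rd@[11:8]=0xe ⇒ r14
  rs@[7:4]=0xd ⇒ r13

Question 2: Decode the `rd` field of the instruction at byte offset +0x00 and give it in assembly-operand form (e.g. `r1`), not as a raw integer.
+0x00: 80 84 ⇒ word 0x8480 (little)
  op=0x8480>>12=0x8 ⇒ bor (RR)
  rd: (w>>8)&0xf=0x4 → r4
  rs: (w>>4)&0xf=0x8 → r8

r4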